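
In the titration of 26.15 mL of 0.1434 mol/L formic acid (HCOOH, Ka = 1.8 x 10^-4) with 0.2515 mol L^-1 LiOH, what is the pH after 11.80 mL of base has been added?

4.32

Initial n(HCOOH) = 0.1434 x 0.02615 = 0.003750 mol.
n(LiOH) added = 0.2515 x 0.01180 = 0.002968 mol, converting that many moles of HCOOH to HCOO-.
Remaining n(HCOOH) = 0.0007822 mol; n(HCOO-) = 0.002968 mol.
By Henderson-Hasselbalch, pH = pKa + log([A^-]/[HA]) = 3.74 + log(0.002968/0.0007822) = 3.74 + (+0.58) = 4.32.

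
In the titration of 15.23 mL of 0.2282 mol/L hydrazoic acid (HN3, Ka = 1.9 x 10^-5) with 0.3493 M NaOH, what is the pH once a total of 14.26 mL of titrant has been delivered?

12.71

n(acid) = 0.2282 x 0.01523 = 0.003475 mol; n(NaOH) added = 0.3493 x 0.01426 = 0.004981 mol.
Base is in excess by 0.004981 - 0.003475 = 0.001506 mol in a total volume of 0.02949 L.
[OH^-] = 0.001506/0.02949 = 0.05105 M, so pOH = 1.29 and pH = 14.00 - 1.29 = 12.71.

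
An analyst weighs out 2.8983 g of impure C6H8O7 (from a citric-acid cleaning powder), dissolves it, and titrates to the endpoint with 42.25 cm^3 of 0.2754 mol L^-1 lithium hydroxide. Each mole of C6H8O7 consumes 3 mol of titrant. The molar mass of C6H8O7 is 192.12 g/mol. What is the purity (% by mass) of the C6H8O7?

n(LiOH) = 0.2754 x 0.04225 = 0.01164 mol.
n(C6H8O7) = 0.01164 / 3 = 0.003879 mol.
mass of C6H8O7 = 0.003879 x 192.12 = 0.7451 g.
% purity = 0.7451 / 2.8983 x 100 = 25.7%.

25.7%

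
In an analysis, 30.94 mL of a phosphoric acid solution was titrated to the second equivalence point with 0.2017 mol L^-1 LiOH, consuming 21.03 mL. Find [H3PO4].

0.0685 M

n(LiOH) = 0.2017 x 0.02103 = 0.004242 mol.
At the second equivalence point, 2 mol OH^- react per mol H3PO4, so n(H3PO4) = 0.004242 / 2 = 0.002121 mol.
[H3PO4] = 0.002121 / 0.03094 L = 0.0685 M.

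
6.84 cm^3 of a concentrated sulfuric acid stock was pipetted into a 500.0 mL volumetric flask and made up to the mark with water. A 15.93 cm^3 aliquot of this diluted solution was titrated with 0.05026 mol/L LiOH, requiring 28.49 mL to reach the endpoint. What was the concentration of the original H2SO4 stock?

3.29 M

n(LiOH) = 0.05026 x 0.02849 = 0.001432 mol.
n(H2SO4) in the aliquot = 0.001432 x 1/2 = 0.0007160 mol.
[diluted H2SO4] = 0.0007160 / 0.01593 = 0.04494 M.
Dilution factor = 500.0/6.840 = 73.10, so [stock] = 0.04494 x 73.10 = 3.29 M.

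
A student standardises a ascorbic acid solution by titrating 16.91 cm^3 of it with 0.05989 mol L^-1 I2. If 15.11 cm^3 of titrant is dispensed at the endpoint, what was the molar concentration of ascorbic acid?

n(I2) = 0.05989 x 0.01511 = 0.0009049 mol.
From the balanced equation, 1 mol I2 reacts with 1 mol ascorbic acid, so n(ascorbic acid) = 0.0009049 x 1/1 = 0.0009049 mol.
[ascorbic acid] = 0.0009049 / 0.01691 L = 0.0535 M.

0.0535 M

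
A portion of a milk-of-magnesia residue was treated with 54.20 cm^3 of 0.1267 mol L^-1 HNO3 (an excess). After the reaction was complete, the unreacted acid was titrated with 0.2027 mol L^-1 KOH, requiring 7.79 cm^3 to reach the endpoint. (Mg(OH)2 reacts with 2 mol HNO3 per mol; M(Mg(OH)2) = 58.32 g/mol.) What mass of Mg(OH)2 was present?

0.154 g

Total n(HNO3) added = 0.1267 x 0.05420 = 0.006867 mol.
n(KOH) used = 0.2027 x 0.007790 = 0.001579 mol, which equals the excess n(HNO3).
So n(HNO3) consumed by the sample = 0.006867 - 0.001579 = 0.005288 mol.
n(Mg(OH)2) = 0.005288 / 2 = 0.002644 mol.
mass = 0.002644 mol x 58.32 g/mol = 0.154 g.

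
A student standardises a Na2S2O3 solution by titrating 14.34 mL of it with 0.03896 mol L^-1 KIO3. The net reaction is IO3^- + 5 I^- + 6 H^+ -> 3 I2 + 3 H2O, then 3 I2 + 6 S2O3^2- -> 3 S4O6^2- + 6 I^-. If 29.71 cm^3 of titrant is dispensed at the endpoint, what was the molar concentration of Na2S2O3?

n(KIO3) = 0.03896 x 0.02971 = 0.001158 mol.
From the balanced equation, 1 mol KIO3 reacts with 6 mol Na2S2O3, so n(Na2S2O3) = 0.001158 x 6/1 = 0.006945 mol.
[Na2S2O3] = 0.006945 / 0.01434 L = 0.484 M.

0.484 M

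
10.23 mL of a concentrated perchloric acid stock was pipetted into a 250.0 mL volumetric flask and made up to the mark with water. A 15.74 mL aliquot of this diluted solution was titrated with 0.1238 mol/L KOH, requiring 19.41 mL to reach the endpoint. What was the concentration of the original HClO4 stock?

3.73 M

n(KOH) = 0.1238 x 0.01941 = 0.002403 mol.
n(HClO4) in the aliquot = 0.002403 mol.
[diluted HClO4] = 0.002403 / 0.01574 = 0.1527 M.
Dilution factor = 250.0/10.23 = 24.44, so [stock] = 0.1527 x 24.44 = 3.73 M.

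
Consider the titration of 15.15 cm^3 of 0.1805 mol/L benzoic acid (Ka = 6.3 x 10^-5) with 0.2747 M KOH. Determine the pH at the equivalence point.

8.62

n(C6H5COOH) = 0.1805 x 0.01515 = 0.002735 mol; V(KOH) at equivalence = 0.002735/0.2747 = 0.009955 L.
At equivalence all the acid is converted to C6H5COO-; total volume = 0.01515 + 0.009955 = 0.02510 L, so [C6H5COO-] = 0.002735/0.02510 = 0.1089 M.
Kb = Kw/Ka = 1.0e-14 / 6.3 x 10^-5 = 1.59e-10.
[OH^-] = sqrt(Kb x [C6H5COO-]) = sqrt(1.59e-10 x 0.1089) = 4.16e-6 M.
pOH = 5.38, so pH = 14.00 - 5.38 = 8.62.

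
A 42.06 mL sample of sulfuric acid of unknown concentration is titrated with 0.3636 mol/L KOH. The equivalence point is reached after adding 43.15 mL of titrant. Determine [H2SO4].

0.187 M

n(KOH) delivered = 0.3636 x 0.04315 = 0.01569 mol.
The reaction is 1 H2SO4 + 2 KOH, so n(H2SO4) = 0.01569 x 1/2 = 0.007845 mol.
[H2SO4] = 0.007845 mol / 0.04206 L = 0.187 M.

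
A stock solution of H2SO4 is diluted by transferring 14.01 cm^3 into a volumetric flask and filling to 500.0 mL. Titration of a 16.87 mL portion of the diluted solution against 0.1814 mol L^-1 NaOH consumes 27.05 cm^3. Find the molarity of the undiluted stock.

5.19 M

n(NaOH) = 0.1814 x 0.02705 = 0.004907 mol.
n(H2SO4) in the aliquot = 0.004907 x 1/2 = 0.002453 mol.
[diluted H2SO4] = 0.002453 / 0.01687 = 0.1454 M.
Dilution factor = 500.0/14.01 = 35.69, so [stock] = 0.1454 x 35.69 = 5.19 M.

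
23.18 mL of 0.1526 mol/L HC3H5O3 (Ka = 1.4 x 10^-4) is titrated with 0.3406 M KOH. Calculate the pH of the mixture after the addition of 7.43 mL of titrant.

4.25

Initial n(HC3H5O3) = 0.1526 x 0.02318 = 0.003537 mol.
n(KOH) added = 0.3406 x 0.007430 = 0.002531 mol, converting that many moles of HC3H5O3 to C3H5O3-.
Remaining n(HC3H5O3) = 0.001007 mol; n(C3H5O3-) = 0.002531 mol.
By Henderson-Hasselbalch, pH = pKa + log([A^-]/[HA]) = 3.85 + log(0.002531/0.001007) = 3.85 + (+0.40) = 4.25.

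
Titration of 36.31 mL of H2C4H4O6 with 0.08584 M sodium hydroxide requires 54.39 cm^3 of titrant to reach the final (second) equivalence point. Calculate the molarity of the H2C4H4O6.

n(NaOH) = 0.08584 x 0.05439 = 0.004669 mol.
At the final (second) equivalence point, 2 mol OH^- react per mol H2C4H4O6, so n(H2C4H4O6) = 0.004669 / 2 = 0.002334 mol.
[H2C4H4O6] = 0.002334 / 0.03631 L = 0.0643 M.

0.0643 M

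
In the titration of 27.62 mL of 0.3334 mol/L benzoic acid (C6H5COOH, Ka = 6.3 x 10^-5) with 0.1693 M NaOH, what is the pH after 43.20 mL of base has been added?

4.79

Initial n(C6H5COOH) = 0.3334 x 0.02762 = 0.009209 mol.
n(NaOH) added = 0.1693 x 0.04320 = 0.007314 mol, converting that many moles of C6H5COOH to C6H5COO-.
Remaining n(C6H5COOH) = 0.001895 mol; n(C6H5COO-) = 0.007314 mol.
By Henderson-Hasselbalch, pH = pKa + log([A^-]/[HA]) = 4.20 + log(0.007314/0.001895) = 4.20 + (+0.59) = 4.79.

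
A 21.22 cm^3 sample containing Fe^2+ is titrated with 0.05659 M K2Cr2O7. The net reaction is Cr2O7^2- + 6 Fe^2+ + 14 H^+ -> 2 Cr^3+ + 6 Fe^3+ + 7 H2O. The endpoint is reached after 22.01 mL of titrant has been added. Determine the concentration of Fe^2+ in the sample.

0.352 M

n(K2Cr2O7) = 0.05659 x 0.02201 = 0.001246 mol.
From the balanced equation, 1 mol K2Cr2O7 reacts with 6 mol Fe^2+, so n(Fe^2+) = 0.001246 x 6/1 = 0.007473 mol.
[Fe^2+] = 0.007473 / 0.02122 L = 0.352 M.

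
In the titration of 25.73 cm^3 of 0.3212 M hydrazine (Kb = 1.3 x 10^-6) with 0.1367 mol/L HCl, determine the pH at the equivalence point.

n(N2H4) = 0.3212 x 0.02573 = 0.008264 mol; V(HCl) at equivalence = 0.008264/0.1367 = 0.06046 L.
At equivalence the base is fully converted to N2H5+; total volume = 0.08619 L, so [N2H5+] = 0.008264/0.08619 = 0.09589 M.
Ka(N2H5+) = Kw/Kb = 1.0e-14 / 1.3 x 10^-6 = 7.69e-9.
[H^+] = sqrt(Ka x [N2H5+]) = sqrt(7.69e-9 x 0.09589) = 2.72e-5 M.
pH = -log(2.72e-5) = 4.57.

4.57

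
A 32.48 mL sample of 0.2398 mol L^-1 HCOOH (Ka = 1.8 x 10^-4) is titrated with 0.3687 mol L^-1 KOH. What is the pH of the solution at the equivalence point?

n(HCOOH) = 0.2398 x 0.03248 = 0.007789 mol; V(KOH) at equivalence = 0.007789/0.3687 = 0.02112 L.
At equivalence all the acid is converted to HCOO-; total volume = 0.03248 + 0.02112 = 0.05360 L, so [HCOO-] = 0.007789/0.05360 = 0.1453 M.
Kb = Kw/Ka = 1.0e-14 / 1.8 x 10^-4 = 5.56e-11.
[OH^-] = sqrt(Kb x [HCOO-]) = sqrt(5.56e-11 x 0.1453) = 2.84e-6 M.
pOH = 5.55, so pH = 14.00 - 5.55 = 8.45.

8.45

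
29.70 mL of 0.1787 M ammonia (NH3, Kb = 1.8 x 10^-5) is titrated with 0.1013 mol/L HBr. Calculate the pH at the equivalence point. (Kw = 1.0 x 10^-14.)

5.22

n(NH3) = 0.1787 x 0.02970 = 0.005307 mol; V(HBr) at equivalence = 0.005307/0.1013 = 0.05239 L.
At equivalence the base is fully converted to NH4+; total volume = 0.08209 L, so [NH4+] = 0.005307/0.08209 = 0.06465 M.
Ka(NH4+) = Kw/Kb = 1.0e-14 / 1.8 x 10^-5 = 5.56e-10.
[H^+] = sqrt(Ka x [NH4+]) = sqrt(5.56e-10 x 0.06465) = 5.99e-6 M.
pH = -log(5.99e-6) = 5.22.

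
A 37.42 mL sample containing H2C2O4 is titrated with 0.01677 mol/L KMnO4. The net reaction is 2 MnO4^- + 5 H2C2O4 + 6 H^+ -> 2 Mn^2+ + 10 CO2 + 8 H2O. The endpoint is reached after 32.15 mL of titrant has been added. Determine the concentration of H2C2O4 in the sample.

0.0360 M

n(KMnO4) = 0.01677 x 0.03215 = 0.0005392 mol.
From the balanced equation, 2 mol KMnO4 reacts with 5 mol H2C2O4, so n(H2C2O4) = 0.0005392 x 5/2 = 0.001348 mol.
[H2C2O4] = 0.001348 / 0.03742 L = 0.0360 M.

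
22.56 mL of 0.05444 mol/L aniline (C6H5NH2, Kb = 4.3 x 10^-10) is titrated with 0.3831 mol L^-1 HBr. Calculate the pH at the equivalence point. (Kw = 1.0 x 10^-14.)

n(C6H5NH2) = 0.05444 x 0.02256 = 0.001228 mol; V(HBr) at equivalence = 0.001228/0.3831 = 0.003206 L.
At equivalence the base is fully converted to C6H5NH3+; total volume = 0.02577 L, so [C6H5NH3+] = 0.001228/0.02577 = 0.04767 M.
Ka(C6H5NH3+) = Kw/Kb = 1.0e-14 / 4.3 x 10^-10 = 2.33e-5.
[H^+] = sqrt(Ka x [C6H5NH3+]) = sqrt(2.33e-5 x 0.04767) = 0.00105 M.
pH = -log(0.00105) = 2.98.

2.98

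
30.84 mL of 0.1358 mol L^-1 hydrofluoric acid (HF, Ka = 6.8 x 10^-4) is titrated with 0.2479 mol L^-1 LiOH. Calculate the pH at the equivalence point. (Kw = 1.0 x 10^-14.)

8.06

n(HF) = 0.1358 x 0.03084 = 0.004188 mol; V(LiOH) at equivalence = 0.004188/0.2479 = 0.01689 L.
At equivalence all the acid is converted to F-; total volume = 0.03084 + 0.01689 = 0.04773 L, so [F-] = 0.004188/0.04773 = 0.08774 M.
Kb = Kw/Ka = 1.0e-14 / 6.8 x 10^-4 = 1.47e-11.
[OH^-] = sqrt(Kb x [F-]) = sqrt(1.47e-11 x 0.08774) = 1.14e-6 M.
pOH = 5.94, so pH = 14.00 - 5.94 = 8.06.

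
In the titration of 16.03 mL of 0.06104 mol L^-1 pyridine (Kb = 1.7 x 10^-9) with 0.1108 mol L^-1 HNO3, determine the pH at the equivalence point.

3.32

n(C5H5N) = 0.06104 x 0.01603 = 0.0009785 mol; V(HNO3) at equivalence = 0.0009785/0.1108 = 0.008831 L.
At equivalence the base is fully converted to C5H5NH+; total volume = 0.02486 L, so [C5H5NH+] = 0.0009785/0.02486 = 0.03936 M.
Ka(C5H5NH+) = Kw/Kb = 1.0e-14 / 1.7 x 10^-9 = 5.88e-6.
[H^+] = sqrt(Ka x [C5H5NH+]) = sqrt(5.88e-6 x 0.03936) = 0.000481 M.
pH = -log(0.000481) = 3.32.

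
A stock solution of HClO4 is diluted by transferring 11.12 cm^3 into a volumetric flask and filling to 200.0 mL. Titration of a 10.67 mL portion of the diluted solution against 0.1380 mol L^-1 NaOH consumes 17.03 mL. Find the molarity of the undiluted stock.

n(NaOH) = 0.1380 x 0.01703 = 0.002350 mol.
n(HClO4) in the aliquot = 0.002350 mol.
[diluted HClO4] = 0.002350 / 0.01067 = 0.2203 M.
Dilution factor = 200.0/11.12 = 17.99, so [stock] = 0.2203 x 17.99 = 3.96 M.

3.96 M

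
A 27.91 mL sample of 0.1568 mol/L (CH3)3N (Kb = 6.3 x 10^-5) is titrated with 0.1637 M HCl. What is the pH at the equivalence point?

5.45

n((CH3)3N) = 0.1568 x 0.02791 = 0.004376 mol; V(HCl) at equivalence = 0.004376/0.1637 = 0.02673 L.
At equivalence the base is fully converted to (CH3)3NH+; total volume = 0.05464 L, so [(CH3)3NH+] = 0.004376/0.05464 = 0.08009 M.
Ka((CH3)3NH+) = Kw/Kb = 1.0e-14 / 6.3 x 10^-5 = 1.59e-10.
[H^+] = sqrt(Ka x [(CH3)3NH+]) = sqrt(1.59e-10 x 0.08009) = 3.57e-6 M.
pH = -log(3.57e-6) = 5.45.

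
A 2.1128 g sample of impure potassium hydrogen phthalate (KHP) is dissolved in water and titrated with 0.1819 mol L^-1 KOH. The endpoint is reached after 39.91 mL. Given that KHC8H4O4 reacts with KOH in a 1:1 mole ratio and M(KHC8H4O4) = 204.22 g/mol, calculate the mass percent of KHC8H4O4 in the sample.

n(KOH) = 0.1819 x 0.03991 = 0.007260 mol.
n(KHC8H4O4) = 0.007260 / 1 = 0.007260 mol.
mass of KHC8H4O4 = 0.007260 x 204.22 = 1.483 g.
% purity = 1.483 / 2.1128 x 100 = 70.2%.

70.2%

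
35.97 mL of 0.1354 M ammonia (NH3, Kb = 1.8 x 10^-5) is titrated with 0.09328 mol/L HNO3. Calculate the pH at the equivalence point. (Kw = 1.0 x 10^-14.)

n(NH3) = 0.1354 x 0.03597 = 0.004870 mol; V(HNO3) at equivalence = 0.004870/0.09328 = 0.05221 L.
At equivalence the base is fully converted to NH4+; total volume = 0.08818 L, so [NH4+] = 0.004870/0.08818 = 0.05523 M.
Ka(NH4+) = Kw/Kb = 1.0e-14 / 1.8 x 10^-5 = 5.56e-10.
[H^+] = sqrt(Ka x [NH4+]) = sqrt(5.56e-10 x 0.05523) = 5.54e-6 M.
pH = -log(5.54e-6) = 5.26.

5.26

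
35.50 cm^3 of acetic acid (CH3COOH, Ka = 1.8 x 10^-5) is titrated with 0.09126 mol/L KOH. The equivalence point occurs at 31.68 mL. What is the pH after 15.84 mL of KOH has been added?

4.74

15.84 mL is exactly half the equivalence volume (31.68/2), i.e. the half-equivalence point.
There, n(HA) = n(A^-), so pH = pKa = -log(1.8 x 10^-5) = 4.74.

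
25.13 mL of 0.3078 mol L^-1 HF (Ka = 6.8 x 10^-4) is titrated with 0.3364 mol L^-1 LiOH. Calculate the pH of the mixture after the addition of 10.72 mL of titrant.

3.11

Initial n(HF) = 0.3078 x 0.02513 = 0.007735 mol.
n(LiOH) added = 0.3364 x 0.01072 = 0.003606 mol, converting that many moles of HF to F-.
Remaining n(HF) = 0.004129 mol; n(F-) = 0.003606 mol.
By Henderson-Hasselbalch, pH = pKa + log([A^-]/[HA]) = 3.17 + log(0.003606/0.004129) = 3.17 + (-0.06) = 3.11.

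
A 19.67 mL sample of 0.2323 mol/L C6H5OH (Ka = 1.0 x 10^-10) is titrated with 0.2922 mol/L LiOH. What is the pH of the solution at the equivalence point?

n(C6H5OH) = 0.2323 x 0.01967 = 0.004569 mol; V(LiOH) at equivalence = 0.004569/0.2922 = 0.01564 L.
At equivalence all the acid is converted to C6H5O-; total volume = 0.01967 + 0.01564 = 0.03531 L, so [C6H5O-] = 0.004569/0.03531 = 0.1294 M.
Kb = Kw/Ka = 1.0e-14 / 1.0 x 10^-10 = 0.000100.
[OH^-] = sqrt(Kb x [C6H5O-]) = sqrt(0.000100 x 0.1294) = 0.00360 M.
pOH = 2.44, so pH = 14.00 - 2.44 = 11.56.

11.56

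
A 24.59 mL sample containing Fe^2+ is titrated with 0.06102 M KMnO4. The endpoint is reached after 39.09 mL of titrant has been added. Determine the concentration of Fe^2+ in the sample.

n(KMnO4) = 0.06102 x 0.03909 = 0.002385 mol.
From the balanced equation, 1 mol KMnO4 reacts with 5 mol Fe^2+, so n(Fe^2+) = 0.002385 x 5/1 = 0.01193 mol.
[Fe^2+] = 0.01193 / 0.02459 L = 0.485 M.

0.485 M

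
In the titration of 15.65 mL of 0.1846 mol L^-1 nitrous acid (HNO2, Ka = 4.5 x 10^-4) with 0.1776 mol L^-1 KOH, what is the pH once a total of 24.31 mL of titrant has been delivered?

12.55

n(acid) = 0.1846 x 0.01565 = 0.002889 mol; n(KOH) added = 0.1776 x 0.02431 = 0.004317 mol.
Base is in excess by 0.004317 - 0.002889 = 0.001428 mol in a total volume of 0.03996 L.
[OH^-] = 0.001428/0.03996 = 0.03575 M, so pOH = 1.45 and pH = 14.00 - 1.45 = 12.55.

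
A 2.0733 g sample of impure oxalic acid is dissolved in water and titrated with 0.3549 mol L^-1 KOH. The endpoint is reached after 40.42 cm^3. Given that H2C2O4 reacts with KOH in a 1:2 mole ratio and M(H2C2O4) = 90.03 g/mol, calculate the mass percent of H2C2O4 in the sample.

n(KOH) = 0.3549 x 0.04042 = 0.01435 mol.
n(H2C2O4) = 0.01435 / 2 = 0.007173 mol.
mass of H2C2O4 = 0.007173 x 90.03 = 0.6457 g.
% purity = 0.6457 / 2.0733 x 100 = 31.1%.

31.1%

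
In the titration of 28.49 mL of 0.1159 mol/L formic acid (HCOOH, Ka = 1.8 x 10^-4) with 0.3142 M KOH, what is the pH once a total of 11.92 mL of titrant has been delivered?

12.04

n(acid) = 0.1159 x 0.02849 = 0.003302 mol; n(KOH) added = 0.3142 x 0.01192 = 0.003745 mol.
Base is in excess by 0.003745 - 0.003302 = 0.0004433 mol in a total volume of 0.04041 L.
[OH^-] = 0.0004433/0.04041 = 0.01097 M, so pOH = 1.96 and pH = 14.00 - 1.96 = 12.04.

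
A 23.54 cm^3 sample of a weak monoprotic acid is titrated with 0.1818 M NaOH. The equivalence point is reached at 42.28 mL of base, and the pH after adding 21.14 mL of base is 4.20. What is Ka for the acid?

21.14 mL is half of the equivalence volume, so this is the half-equivalence point where [HA] = [A^-].
At half-equivalence pH = pKa, so pKa = 4.20.
Ka = 10^(-4.20) = 6.3 x 10^-5.

6.3 x 10^-5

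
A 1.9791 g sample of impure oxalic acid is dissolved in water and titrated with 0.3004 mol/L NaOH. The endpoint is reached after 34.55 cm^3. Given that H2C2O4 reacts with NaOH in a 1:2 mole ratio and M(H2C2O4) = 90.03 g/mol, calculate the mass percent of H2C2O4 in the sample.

23.6%

n(NaOH) = 0.3004 x 0.03455 = 0.01038 mol.
n(H2C2O4) = 0.01038 / 2 = 0.005189 mol.
mass of H2C2O4 = 0.005189 x 90.03 = 0.4672 g.
% purity = 0.4672 / 1.9791 x 100 = 23.6%.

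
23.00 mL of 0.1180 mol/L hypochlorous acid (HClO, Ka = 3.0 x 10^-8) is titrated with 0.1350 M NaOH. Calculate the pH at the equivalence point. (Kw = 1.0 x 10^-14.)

10.16

n(HClO) = 0.1180 x 0.02300 = 0.002714 mol; V(NaOH) at equivalence = 0.002714/0.1350 = 0.02010 L.
At equivalence all the acid is converted to ClO-; total volume = 0.02300 + 0.02010 = 0.04310 L, so [ClO-] = 0.002714/0.04310 = 0.06296 M.
Kb = Kw/Ka = 1.0e-14 / 3.0 x 10^-8 = 3.33e-7.
[OH^-] = sqrt(Kb x [ClO-]) = sqrt(3.33e-7 x 0.06296) = 0.000145 M.
pOH = 3.84, so pH = 14.00 - 3.84 = 10.16.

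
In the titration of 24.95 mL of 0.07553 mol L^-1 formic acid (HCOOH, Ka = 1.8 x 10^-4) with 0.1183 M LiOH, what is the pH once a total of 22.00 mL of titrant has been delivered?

12.18

n(acid) = 0.07553 x 0.02495 = 0.001884 mol; n(LiOH) added = 0.1183 x 0.02200 = 0.002603 mol.
Base is in excess by 0.002603 - 0.001884 = 0.0007181 mol in a total volume of 0.04695 L.
[OH^-] = 0.0007181/0.04695 = 0.01530 M, so pOH = 1.82 and pH = 14.00 - 1.82 = 12.18.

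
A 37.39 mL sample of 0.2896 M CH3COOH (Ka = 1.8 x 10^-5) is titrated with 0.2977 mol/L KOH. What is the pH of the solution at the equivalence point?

n(CH3COOH) = 0.2896 x 0.03739 = 0.01083 mol; V(KOH) at equivalence = 0.01083/0.2977 = 0.03637 L.
At equivalence all the acid is converted to CH3COO-; total volume = 0.03739 + 0.03637 = 0.07376 L, so [CH3COO-] = 0.01083/0.07376 = 0.1468 M.
Kb = Kw/Ka = 1.0e-14 / 1.8 x 10^-5 = 5.56e-10.
[OH^-] = sqrt(Kb x [CH3COO-]) = sqrt(5.56e-10 x 0.1468) = 9.03e-6 M.
pOH = 5.04, so pH = 14.00 - 5.04 = 8.96.

8.96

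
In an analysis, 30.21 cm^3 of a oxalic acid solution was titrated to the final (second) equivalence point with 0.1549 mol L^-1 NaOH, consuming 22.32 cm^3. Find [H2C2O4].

n(NaOH) = 0.1549 x 0.02232 = 0.003457 mol.
At the final (second) equivalence point, 2 mol OH^- react per mol H2C2O4, so n(H2C2O4) = 0.003457 / 2 = 0.001729 mol.
[H2C2O4] = 0.001729 / 0.03021 L = 0.0572 M.

0.0572 M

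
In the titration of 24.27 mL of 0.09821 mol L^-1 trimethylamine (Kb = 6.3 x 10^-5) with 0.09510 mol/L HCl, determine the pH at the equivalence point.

5.56

n((CH3)3N) = 0.09821 x 0.02427 = 0.002384 mol; V(HCl) at equivalence = 0.002384/0.09510 = 0.02506 L.
At equivalence the base is fully converted to (CH3)3NH+; total volume = 0.04933 L, so [(CH3)3NH+] = 0.002384/0.04933 = 0.04831 M.
Ka((CH3)3NH+) = Kw/Kb = 1.0e-14 / 6.3 x 10^-5 = 1.59e-10.
[H^+] = sqrt(Ka x [(CH3)3NH+]) = sqrt(1.59e-10 x 0.04831) = 2.77e-6 M.
pH = -log(2.77e-6) = 5.56.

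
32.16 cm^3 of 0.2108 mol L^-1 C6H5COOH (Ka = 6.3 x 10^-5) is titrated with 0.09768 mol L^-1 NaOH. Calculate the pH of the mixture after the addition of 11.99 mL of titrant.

3.52

Initial n(C6H5COOH) = 0.2108 x 0.03216 = 0.006779 mol.
n(NaOH) added = 0.09768 x 0.01199 = 0.001171 mol, converting that many moles of C6H5COOH to C6H5COO-.
Remaining n(C6H5COOH) = 0.005608 mol; n(C6H5COO-) = 0.001171 mol.
By Henderson-Hasselbalch, pH = pKa + log([A^-]/[HA]) = 4.20 + log(0.001171/0.005608) = 4.20 + (-0.68) = 3.52.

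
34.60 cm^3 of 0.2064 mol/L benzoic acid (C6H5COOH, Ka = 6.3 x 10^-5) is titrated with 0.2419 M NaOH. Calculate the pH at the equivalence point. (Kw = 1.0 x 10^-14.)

n(C6H5COOH) = 0.2064 x 0.03460 = 0.007141 mol; V(NaOH) at equivalence = 0.007141/0.2419 = 0.02952 L.
At equivalence all the acid is converted to C6H5COO-; total volume = 0.03460 + 0.02952 = 0.06412 L, so [C6H5COO-] = 0.007141/0.06412 = 0.1114 M.
Kb = Kw/Ka = 1.0e-14 / 6.3 x 10^-5 = 1.59e-10.
[OH^-] = sqrt(Kb x [C6H5COO-]) = sqrt(1.59e-10 x 0.1114) = 4.20e-6 M.
pOH = 5.38, so pH = 14.00 - 5.38 = 8.62.

8.62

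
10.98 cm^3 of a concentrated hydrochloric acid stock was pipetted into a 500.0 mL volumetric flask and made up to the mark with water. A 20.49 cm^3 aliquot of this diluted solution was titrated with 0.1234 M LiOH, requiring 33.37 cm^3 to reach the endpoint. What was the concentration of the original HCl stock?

9.15 M

n(LiOH) = 0.1234 x 0.03337 = 0.004118 mol.
n(HCl) in the aliquot = 0.004118 mol.
[diluted HCl] = 0.004118 / 0.02049 = 0.2010 M.
Dilution factor = 500.0/10.98 = 45.54, so [stock] = 0.2010 x 45.54 = 9.15 M.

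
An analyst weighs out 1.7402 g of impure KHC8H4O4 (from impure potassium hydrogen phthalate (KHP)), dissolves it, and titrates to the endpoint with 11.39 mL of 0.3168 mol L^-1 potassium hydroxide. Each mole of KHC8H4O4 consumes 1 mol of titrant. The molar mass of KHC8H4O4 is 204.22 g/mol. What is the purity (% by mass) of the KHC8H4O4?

n(KOH) = 0.3168 x 0.01139 = 0.003608 mol.
n(KHC8H4O4) = 0.003608 / 1 = 0.003608 mol.
mass of KHC8H4O4 = 0.003608 x 204.22 = 0.7369 g.
% purity = 0.7369 / 1.7402 x 100 = 42.3%.

42.3%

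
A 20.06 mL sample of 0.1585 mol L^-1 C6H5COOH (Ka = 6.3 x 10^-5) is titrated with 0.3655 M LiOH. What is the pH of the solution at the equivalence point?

8.62

n(C6H5COOH) = 0.1585 x 0.02006 = 0.003180 mol; V(LiOH) at equivalence = 0.003180/0.3655 = 0.008699 L.
At equivalence all the acid is converted to C6H5COO-; total volume = 0.02006 + 0.008699 = 0.02876 L, so [C6H5COO-] = 0.003180/0.02876 = 0.1106 M.
Kb = Kw/Ka = 1.0e-14 / 6.3 x 10^-5 = 1.59e-10.
[OH^-] = sqrt(Kb x [C6H5COO-]) = sqrt(1.59e-10 x 0.1106) = 4.19e-6 M.
pOH = 5.38, so pH = 14.00 - 5.38 = 8.62.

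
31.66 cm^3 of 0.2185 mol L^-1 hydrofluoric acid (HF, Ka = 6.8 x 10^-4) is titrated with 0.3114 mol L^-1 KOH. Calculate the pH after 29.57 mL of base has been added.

n(acid) = 0.2185 x 0.03166 = 0.006918 mol; n(KOH) added = 0.3114 x 0.02957 = 0.009208 mol.
Base is in excess by 0.009208 - 0.006918 = 0.002290 mol in a total volume of 0.06123 L.
[OH^-] = 0.002290/0.06123 = 0.03741 M, so pOH = 1.43 and pH = 14.00 - 1.43 = 12.57.

12.57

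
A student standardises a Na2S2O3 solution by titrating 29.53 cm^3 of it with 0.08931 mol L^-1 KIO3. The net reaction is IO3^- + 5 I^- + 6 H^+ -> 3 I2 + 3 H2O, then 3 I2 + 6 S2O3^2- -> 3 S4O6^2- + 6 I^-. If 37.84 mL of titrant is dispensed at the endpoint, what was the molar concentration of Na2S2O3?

0.687 M

n(KIO3) = 0.08931 x 0.03784 = 0.003379 mol.
From the balanced equation, 1 mol KIO3 reacts with 6 mol Na2S2O3, so n(Na2S2O3) = 0.003379 x 6/1 = 0.02028 mol.
[Na2S2O3] = 0.02028 / 0.02953 L = 0.687 M.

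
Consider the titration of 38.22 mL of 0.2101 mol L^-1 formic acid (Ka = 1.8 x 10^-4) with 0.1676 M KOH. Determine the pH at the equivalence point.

n(HCOOH) = 0.2101 x 0.03822 = 0.008030 mol; V(KOH) at equivalence = 0.008030/0.1676 = 0.04791 L.
At equivalence all the acid is converted to HCOO-; total volume = 0.03822 + 0.04791 = 0.08613 L, so [HCOO-] = 0.008030/0.08613 = 0.09323 M.
Kb = Kw/Ka = 1.0e-14 / 1.8 x 10^-4 = 5.56e-11.
[OH^-] = sqrt(Kb x [HCOO-]) = sqrt(5.56e-11 x 0.09323) = 2.28e-6 M.
pOH = 5.64, so pH = 14.00 - 5.64 = 8.36.

8.36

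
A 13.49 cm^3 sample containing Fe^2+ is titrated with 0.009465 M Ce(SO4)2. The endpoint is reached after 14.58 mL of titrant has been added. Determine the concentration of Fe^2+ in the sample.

0.0102 M

n(Ce(SO4)2) = 0.009465 x 0.01458 = 0.0001380 mol.
From the balanced equation, 1 mol Ce(SO4)2 reacts with 1 mol Fe^2+, so n(Fe^2+) = 0.0001380 x 1/1 = 0.0001380 mol.
[Fe^2+] = 0.0001380 / 0.01349 L = 0.0102 M.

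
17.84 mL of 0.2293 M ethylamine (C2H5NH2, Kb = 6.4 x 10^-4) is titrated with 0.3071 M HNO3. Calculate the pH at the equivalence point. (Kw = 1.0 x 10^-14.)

5.84

n(C2H5NH2) = 0.2293 x 0.01784 = 0.004091 mol; V(HNO3) at equivalence = 0.004091/0.3071 = 0.01332 L.
At equivalence the base is fully converted to C2H5NH3+; total volume = 0.03116 L, so [C2H5NH3+] = 0.004091/0.03116 = 0.1313 M.
Ka(C2H5NH3+) = Kw/Kb = 1.0e-14 / 6.4 x 10^-4 = 1.56e-11.
[H^+] = sqrt(Ka x [C2H5NH3+]) = sqrt(1.56e-11 x 0.1313) = 1.43e-6 M.
pH = -log(1.43e-6) = 5.84.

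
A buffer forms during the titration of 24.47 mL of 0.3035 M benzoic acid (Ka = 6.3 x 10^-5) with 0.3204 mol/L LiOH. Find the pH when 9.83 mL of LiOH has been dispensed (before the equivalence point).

Initial n(C6H5COOH) = 0.3035 x 0.02447 = 0.007427 mol.
n(LiOH) added = 0.3204 x 0.009830 = 0.003150 mol, converting that many moles of C6H5COOH to C6H5COO-.
Remaining n(C6H5COOH) = 0.004277 mol; n(C6H5COO-) = 0.003150 mol.
By Henderson-Hasselbalch, pH = pKa + log([A^-]/[HA]) = 4.20 + log(0.003150/0.004277) = 4.20 + (-0.13) = 4.07.

4.07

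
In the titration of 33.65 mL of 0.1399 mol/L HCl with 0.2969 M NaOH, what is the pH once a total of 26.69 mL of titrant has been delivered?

12.73

n(acid) = 0.1399 x 0.03365 = 0.004708 mol; n(NaOH) added = 0.2969 x 0.02669 = 0.007924 mol.
Base is in excess by 0.007924 - 0.004708 = 0.003217 mol in a total volume of 0.06034 L.
[OH^-] = 0.003217/0.06034 = 0.05331 M, so pOH = 1.27 and pH = 14.00 - 1.27 = 12.73.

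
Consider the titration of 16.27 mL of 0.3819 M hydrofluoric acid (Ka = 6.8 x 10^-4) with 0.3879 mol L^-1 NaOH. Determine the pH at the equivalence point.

8.23

n(HF) = 0.3819 x 0.01627 = 0.006214 mol; V(NaOH) at equivalence = 0.006214/0.3879 = 0.01602 L.
At equivalence all the acid is converted to F-; total volume = 0.01627 + 0.01602 = 0.03229 L, so [F-] = 0.006214/0.03229 = 0.1924 M.
Kb = Kw/Ka = 1.0e-14 / 6.8 x 10^-4 = 1.47e-11.
[OH^-] = sqrt(Kb x [F-]) = sqrt(1.47e-11 x 0.1924) = 1.68e-6 M.
pOH = 5.77, so pH = 14.00 - 5.77 = 8.23.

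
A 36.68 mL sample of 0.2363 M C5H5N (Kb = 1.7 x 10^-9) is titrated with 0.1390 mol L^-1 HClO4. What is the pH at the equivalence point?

n(C5H5N) = 0.2363 x 0.03668 = 0.008667 mol; V(HClO4) at equivalence = 0.008667/0.1390 = 0.06236 L.
At equivalence the base is fully converted to C5H5NH+; total volume = 0.09904 L, so [C5H5NH+] = 0.008667/0.09904 = 0.08752 M.
Ka(C5H5NH+) = Kw/Kb = 1.0e-14 / 1.7 x 10^-9 = 5.88e-6.
[H^+] = sqrt(Ka x [C5H5NH+]) = sqrt(5.88e-6 x 0.08752) = 0.000718 M.
pH = -log(0.000718) = 3.14.

3.14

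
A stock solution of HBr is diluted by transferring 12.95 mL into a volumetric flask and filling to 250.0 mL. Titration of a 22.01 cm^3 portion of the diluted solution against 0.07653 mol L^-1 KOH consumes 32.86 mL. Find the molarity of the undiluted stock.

2.21 M

n(KOH) = 0.07653 x 0.03286 = 0.002515 mol.
n(HBr) in the aliquot = 0.002515 mol.
[diluted HBr] = 0.002515 / 0.02201 = 0.1143 M.
Dilution factor = 250.0/12.95 = 19.31, so [stock] = 0.1143 x 19.31 = 2.21 M.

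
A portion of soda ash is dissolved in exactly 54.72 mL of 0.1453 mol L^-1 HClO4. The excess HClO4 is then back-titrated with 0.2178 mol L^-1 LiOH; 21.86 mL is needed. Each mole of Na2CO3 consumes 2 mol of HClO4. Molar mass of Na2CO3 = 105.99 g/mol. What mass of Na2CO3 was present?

Total n(HClO4) added = 0.1453 x 0.05472 = 0.007951 mol.
n(LiOH) used = 0.2178 x 0.02186 = 0.004761 mol, which equals the excess n(HClO4).
So n(HClO4) consumed by the sample = 0.007951 - 0.004761 = 0.003190 mol.
n(Na2CO3) = 0.003190 / 2 = 0.001595 mol.
mass = 0.001595 mol x 105.99 g/mol = 0.169 g.

0.169 g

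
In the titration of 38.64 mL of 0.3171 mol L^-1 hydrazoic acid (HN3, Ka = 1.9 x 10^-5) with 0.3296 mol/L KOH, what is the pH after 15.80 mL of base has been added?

4.59

Initial n(HN3) = 0.3171 x 0.03864 = 0.01225 mol.
n(KOH) added = 0.3296 x 0.01580 = 0.005208 mol, converting that many moles of HN3 to N3-.
Remaining n(HN3) = 0.007045 mol; n(N3-) = 0.005208 mol.
By Henderson-Hasselbalch, pH = pKa + log([A^-]/[HA]) = 4.72 + log(0.005208/0.007045) = 4.72 + (-0.13) = 4.59.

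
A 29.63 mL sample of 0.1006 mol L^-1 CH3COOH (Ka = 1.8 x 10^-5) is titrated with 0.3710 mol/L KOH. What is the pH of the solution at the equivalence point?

n(CH3COOH) = 0.1006 x 0.02963 = 0.002981 mol; V(KOH) at equivalence = 0.002981/0.3710 = 0.008034 L.
At equivalence all the acid is converted to CH3COO-; total volume = 0.02963 + 0.008034 = 0.03766 L, so [CH3COO-] = 0.002981/0.03766 = 0.07914 M.
Kb = Kw/Ka = 1.0e-14 / 1.8 x 10^-5 = 5.56e-10.
[OH^-] = sqrt(Kb x [CH3COO-]) = sqrt(5.56e-10 x 0.07914) = 6.63e-6 M.
pOH = 5.18, so pH = 14.00 - 5.18 = 8.82.

8.82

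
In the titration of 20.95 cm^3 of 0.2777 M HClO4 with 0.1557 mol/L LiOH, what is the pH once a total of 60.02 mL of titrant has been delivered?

n(acid) = 0.2777 x 0.02095 = 0.005818 mol; n(LiOH) added = 0.1557 x 0.06002 = 0.009345 mol.
Base is in excess by 0.009345 - 0.005818 = 0.003527 mol in a total volume of 0.08097 L.
[OH^-] = 0.003527/0.08097 = 0.04356 M, so pOH = 1.36 and pH = 14.00 - 1.36 = 12.64.

12.64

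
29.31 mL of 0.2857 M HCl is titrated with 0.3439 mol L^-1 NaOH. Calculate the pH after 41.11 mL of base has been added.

n(acid) = 0.2857 x 0.02931 = 0.008374 mol; n(NaOH) added = 0.3439 x 0.04111 = 0.01414 mol.
Base is in excess by 0.01414 - 0.008374 = 0.005764 mol in a total volume of 0.07042 L.
[OH^-] = 0.005764/0.07042 = 0.08185 M, so pOH = 1.09 and pH = 14.00 - 1.09 = 12.91.

12.91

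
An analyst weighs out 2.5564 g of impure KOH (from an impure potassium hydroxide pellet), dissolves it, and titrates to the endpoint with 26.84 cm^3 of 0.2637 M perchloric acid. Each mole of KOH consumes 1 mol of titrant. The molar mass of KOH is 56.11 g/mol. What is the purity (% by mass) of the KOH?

n(HClO4) = 0.2637 x 0.02684 = 0.007078 mol.
n(KOH) = 0.007078 / 1 = 0.007078 mol.
mass of KOH = 0.007078 x 56.11 = 0.3971 g.
% purity = 0.3971 / 2.5564 x 100 = 15.5%.

15.5%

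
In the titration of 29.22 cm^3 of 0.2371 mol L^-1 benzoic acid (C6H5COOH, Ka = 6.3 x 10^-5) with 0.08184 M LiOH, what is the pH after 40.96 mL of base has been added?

4.17

Initial n(C6H5COOH) = 0.2371 x 0.02922 = 0.006928 mol.
n(LiOH) added = 0.08184 x 0.04096 = 0.003352 mol, converting that many moles of C6H5COOH to C6H5COO-.
Remaining n(C6H5COOH) = 0.003576 mol; n(C6H5COO-) = 0.003352 mol.
By Henderson-Hasselbalch, pH = pKa + log([A^-]/[HA]) = 4.20 + log(0.003352/0.003576) = 4.20 + (-0.03) = 4.17.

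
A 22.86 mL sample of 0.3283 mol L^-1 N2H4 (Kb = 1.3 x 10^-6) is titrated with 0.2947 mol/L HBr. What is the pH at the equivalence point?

n(N2H4) = 0.3283 x 0.02286 = 0.007505 mol; V(HBr) at equivalence = 0.007505/0.2947 = 0.02547 L.
At equivalence the base is fully converted to N2H5+; total volume = 0.04833 L, so [N2H5+] = 0.007505/0.04833 = 0.1553 M.
Ka(N2H5+) = Kw/Kb = 1.0e-14 / 1.3 x 10^-6 = 7.69e-9.
[H^+] = sqrt(Ka x [N2H5+]) = sqrt(7.69e-9 x 0.1553) = 3.46e-5 M.
pH = -log(3.46e-5) = 4.46.

4.46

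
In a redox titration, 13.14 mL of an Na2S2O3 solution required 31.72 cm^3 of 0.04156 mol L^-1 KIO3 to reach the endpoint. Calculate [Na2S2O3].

0.602 M

n(KIO3) = 0.04156 x 0.03172 = 0.001318 mol.
From the balanced equation, 1 mol KIO3 reacts with 6 mol Na2S2O3, so n(Na2S2O3) = 0.001318 x 6/1 = 0.007910 mol.
[Na2S2O3] = 0.007910 / 0.01314 L = 0.602 M.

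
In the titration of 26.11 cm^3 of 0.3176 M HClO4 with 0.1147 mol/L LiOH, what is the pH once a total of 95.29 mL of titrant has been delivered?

n(acid) = 0.3176 x 0.02611 = 0.008293 mol; n(LiOH) added = 0.1147 x 0.09529 = 0.01093 mol.
Base is in excess by 0.01093 - 0.008293 = 0.002637 mol in a total volume of 0.1214 L.
[OH^-] = 0.002637/0.1214 = 0.02172 M, so pOH = 1.66 and pH = 14.00 - 1.66 = 12.34.

12.34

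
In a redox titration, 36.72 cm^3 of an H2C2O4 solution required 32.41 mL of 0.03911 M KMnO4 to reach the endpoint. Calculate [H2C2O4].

0.0863 M

n(KMnO4) = 0.03911 x 0.03241 = 0.001268 mol.
From the balanced equation, 2 mol KMnO4 reacts with 5 mol H2C2O4, so n(H2C2O4) = 0.001268 x 5/2 = 0.003169 mol.
[H2C2O4] = 0.003169 / 0.03672 L = 0.0863 M.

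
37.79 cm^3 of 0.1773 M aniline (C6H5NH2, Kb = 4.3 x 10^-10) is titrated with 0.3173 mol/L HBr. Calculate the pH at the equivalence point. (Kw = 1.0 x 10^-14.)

n(C6H5NH2) = 0.1773 x 0.03779 = 0.006700 mol; V(HBr) at equivalence = 0.006700/0.3173 = 0.02112 L.
At equivalence the base is fully converted to C6H5NH3+; total volume = 0.05891 L, so [C6H5NH3+] = 0.006700/0.05891 = 0.1137 M.
Ka(C6H5NH3+) = Kw/Kb = 1.0e-14 / 4.3 x 10^-10 = 2.33e-5.
[H^+] = sqrt(Ka x [C6H5NH3+]) = sqrt(2.33e-5 x 0.1137) = 0.00163 M.
pH = -log(0.00163) = 2.79.

2.79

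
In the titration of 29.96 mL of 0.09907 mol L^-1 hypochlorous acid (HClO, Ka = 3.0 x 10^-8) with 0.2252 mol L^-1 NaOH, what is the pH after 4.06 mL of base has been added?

7.17

Initial n(HClO) = 0.09907 x 0.02996 = 0.002968 mol.
n(NaOH) added = 0.2252 x 0.004060 = 0.0009143 mol, converting that many moles of HClO to ClO-.
Remaining n(HClO) = 0.002054 mol; n(ClO-) = 0.0009143 mol.
By Henderson-Hasselbalch, pH = pKa + log([A^-]/[HA]) = 7.52 + log(0.0009143/0.002054) = 7.52 + (-0.35) = 7.17.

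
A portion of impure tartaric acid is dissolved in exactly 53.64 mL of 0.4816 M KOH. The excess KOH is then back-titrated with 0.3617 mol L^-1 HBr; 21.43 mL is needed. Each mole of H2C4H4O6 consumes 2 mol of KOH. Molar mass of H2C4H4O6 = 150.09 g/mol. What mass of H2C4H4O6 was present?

1.36 g

Total n(KOH) added = 0.4816 x 0.05364 = 0.02583 mol.
n(HBr) used = 0.3617 x 0.02143 = 0.007751 mol, which equals the excess n(KOH).
So n(KOH) consumed by the sample = 0.02583 - 0.007751 = 0.01808 mol.
n(H2C4H4O6) = 0.01808 / 2 = 0.009041 mol.
mass = 0.009041 mol x 150.09 g/mol = 1.36 g.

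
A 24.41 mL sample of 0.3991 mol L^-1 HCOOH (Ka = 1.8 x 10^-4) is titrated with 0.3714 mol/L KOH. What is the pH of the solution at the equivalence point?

n(HCOOH) = 0.3991 x 0.02441 = 0.009742 mol; V(KOH) at equivalence = 0.009742/0.3714 = 0.02623 L.
At equivalence all the acid is converted to HCOO-; total volume = 0.02441 + 0.02623 = 0.05064 L, so [HCOO-] = 0.009742/0.05064 = 0.1924 M.
Kb = Kw/Ka = 1.0e-14 / 1.8 x 10^-4 = 5.56e-11.
[OH^-] = sqrt(Kb x [HCOO-]) = sqrt(5.56e-11 x 0.1924) = 3.27e-6 M.
pOH = 5.49, so pH = 14.00 - 5.49 = 8.51.

8.51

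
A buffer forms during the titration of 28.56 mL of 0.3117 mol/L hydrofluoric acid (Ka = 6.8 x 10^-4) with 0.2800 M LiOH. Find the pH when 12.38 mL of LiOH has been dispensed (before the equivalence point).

2.97

Initial n(HF) = 0.3117 x 0.02856 = 0.008902 mol.
n(LiOH) added = 0.2800 x 0.01238 = 0.003466 mol, converting that many moles of HF to F-.
Remaining n(HF) = 0.005436 mol; n(F-) = 0.003466 mol.
By Henderson-Hasselbalch, pH = pKa + log([A^-]/[HA]) = 3.17 + log(0.003466/0.005436) = 3.17 + (-0.20) = 2.97.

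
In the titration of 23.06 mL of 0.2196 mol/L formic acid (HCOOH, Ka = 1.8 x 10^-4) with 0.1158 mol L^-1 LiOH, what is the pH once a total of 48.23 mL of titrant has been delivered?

11.86

n(acid) = 0.2196 x 0.02306 = 0.005064 mol; n(LiOH) added = 0.1158 x 0.04823 = 0.005585 mol.
Base is in excess by 0.005585 - 0.005064 = 0.0005211 mol in a total volume of 0.07129 L.
[OH^-] = 0.0005211/0.07129 = 0.007309 M, so pOH = 2.14 and pH = 14.00 - 2.14 = 11.86.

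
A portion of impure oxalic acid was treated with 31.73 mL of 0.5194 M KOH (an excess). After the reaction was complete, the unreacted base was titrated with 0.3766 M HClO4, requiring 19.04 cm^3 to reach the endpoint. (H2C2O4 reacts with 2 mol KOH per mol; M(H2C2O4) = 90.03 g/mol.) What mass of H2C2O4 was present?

0.419 g

Total n(KOH) added = 0.5194 x 0.03173 = 0.01648 mol.
n(HClO4) used = 0.3766 x 0.01904 = 0.007170 mol, which equals the excess n(KOH).
So n(KOH) consumed by the sample = 0.01648 - 0.007170 = 0.009310 mol.
n(H2C2O4) = 0.009310 / 2 = 0.004655 mol.
mass = 0.004655 mol x 90.03 g/mol = 0.419 g.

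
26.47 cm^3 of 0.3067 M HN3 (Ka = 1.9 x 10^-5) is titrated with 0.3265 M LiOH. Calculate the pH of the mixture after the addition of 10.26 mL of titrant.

Initial n(HN3) = 0.3067 x 0.02647 = 0.008118 mol.
n(LiOH) added = 0.3265 x 0.01026 = 0.003350 mol, converting that many moles of HN3 to N3-.
Remaining n(HN3) = 0.004768 mol; n(N3-) = 0.003350 mol.
By Henderson-Hasselbalch, pH = pKa + log([A^-]/[HA]) = 4.72 + log(0.003350/0.004768) = 4.72 + (-0.15) = 4.57.

4.57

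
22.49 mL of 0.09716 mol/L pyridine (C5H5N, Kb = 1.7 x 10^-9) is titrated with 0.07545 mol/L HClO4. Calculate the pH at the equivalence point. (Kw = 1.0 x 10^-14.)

3.30

n(C5H5N) = 0.09716 x 0.02249 = 0.002185 mol; V(HClO4) at equivalence = 0.002185/0.07545 = 0.02896 L.
At equivalence the base is fully converted to C5H5NH+; total volume = 0.05145 L, so [C5H5NH+] = 0.002185/0.05145 = 0.04247 M.
Ka(C5H5NH+) = Kw/Kb = 1.0e-14 / 1.7 x 10^-9 = 5.88e-6.
[H^+] = sqrt(Ka x [C5H5NH+]) = sqrt(5.88e-6 x 0.04247) = 0.000500 M.
pH = -log(0.000500) = 3.30.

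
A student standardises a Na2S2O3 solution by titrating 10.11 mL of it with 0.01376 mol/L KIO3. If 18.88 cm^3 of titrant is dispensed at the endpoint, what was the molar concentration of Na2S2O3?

n(KIO3) = 0.01376 x 0.01888 = 0.0002598 mol.
From the balanced equation, 1 mol KIO3 reacts with 6 mol Na2S2O3, so n(Na2S2O3) = 0.0002598 x 6/1 = 0.001559 mol.
[Na2S2O3] = 0.001559 / 0.01011 L = 0.154 M.

0.154 M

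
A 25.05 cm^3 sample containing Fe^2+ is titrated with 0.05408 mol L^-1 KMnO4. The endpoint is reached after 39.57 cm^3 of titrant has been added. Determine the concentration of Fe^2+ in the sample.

n(KMnO4) = 0.05408 x 0.03957 = 0.002140 mol.
From the balanced equation, 1 mol KMnO4 reacts with 5 mol Fe^2+, so n(Fe^2+) = 0.002140 x 5/1 = 0.01070 mol.
[Fe^2+] = 0.01070 / 0.02505 L = 0.427 M.

0.427 M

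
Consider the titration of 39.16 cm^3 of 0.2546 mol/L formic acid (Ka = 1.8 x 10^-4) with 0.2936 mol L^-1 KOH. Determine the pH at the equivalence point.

n(HCOOH) = 0.2546 x 0.03916 = 0.009970 mol; V(KOH) at equivalence = 0.009970/0.2936 = 0.03396 L.
At equivalence all the acid is converted to HCOO-; total volume = 0.03916 + 0.03396 = 0.07312 L, so [HCOO-] = 0.009970/0.07312 = 0.1364 M.
Kb = Kw/Ka = 1.0e-14 / 1.8 x 10^-4 = 5.56e-11.
[OH^-] = sqrt(Kb x [HCOO-]) = sqrt(5.56e-11 x 0.1364) = 2.75e-6 M.
pOH = 5.56, so pH = 14.00 - 5.56 = 8.44.

8.44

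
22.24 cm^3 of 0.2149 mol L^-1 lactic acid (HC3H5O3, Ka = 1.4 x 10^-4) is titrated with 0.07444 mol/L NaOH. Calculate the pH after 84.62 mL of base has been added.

n(acid) = 0.2149 x 0.02224 = 0.004779 mol; n(NaOH) added = 0.07444 x 0.08462 = 0.006299 mol.
Base is in excess by 0.006299 - 0.004779 = 0.001520 mol in a total volume of 0.1069 L.
[OH^-] = 0.001520/0.1069 = 0.01422 M, so pOH = 1.85 and pH = 14.00 - 1.85 = 12.15.

12.15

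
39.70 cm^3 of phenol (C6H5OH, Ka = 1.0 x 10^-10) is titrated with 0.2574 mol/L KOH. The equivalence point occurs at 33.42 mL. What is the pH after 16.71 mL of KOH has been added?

10.00

16.71 mL is exactly half the equivalence volume (33.42/2), i.e. the half-equivalence point.
There, n(HA) = n(A^-), so pH = pKa = -log(1.0 x 10^-10) = 10.00.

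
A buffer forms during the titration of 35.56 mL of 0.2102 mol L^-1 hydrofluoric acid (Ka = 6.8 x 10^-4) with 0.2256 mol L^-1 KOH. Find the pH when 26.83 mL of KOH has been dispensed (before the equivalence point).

Initial n(HF) = 0.2102 x 0.03556 = 0.007475 mol.
n(KOH) added = 0.2256 x 0.02683 = 0.006053 mol, converting that many moles of HF to F-.
Remaining n(HF) = 0.001422 mol; n(F-) = 0.006053 mol.
By Henderson-Hasselbalch, pH = pKa + log([A^-]/[HA]) = 3.17 + log(0.006053/0.001422) = 3.17 + (+0.63) = 3.80.

3.80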